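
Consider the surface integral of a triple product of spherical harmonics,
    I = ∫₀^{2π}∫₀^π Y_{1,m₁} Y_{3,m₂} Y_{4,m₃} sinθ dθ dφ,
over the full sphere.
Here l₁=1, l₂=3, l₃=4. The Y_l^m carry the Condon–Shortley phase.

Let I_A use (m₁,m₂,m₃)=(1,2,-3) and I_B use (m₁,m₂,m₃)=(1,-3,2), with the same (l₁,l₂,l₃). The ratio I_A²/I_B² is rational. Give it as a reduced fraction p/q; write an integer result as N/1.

Same 1,3,4: normalisation and zero-m 3j drop out of the ratio.
A: Δ: 0! 2! 6! / 9! → 1/252; sum: t=0:+1/240 = 1/240; 3j²(1 3 4; 1 2 -3) = Δ·Π!·Σ² = 1/12  (sign -1)
B: Δ: 0! 2! 6! / 9! → 1/252; sum: t=0:+1/1440 = 1/1440; 3j²(1 3 4; 1 -3 2) = Δ·Π!·Σ² = 1/252  (sign +1)
I_A²/I_B² = (1/12)/(1/252) = 21/1

21/1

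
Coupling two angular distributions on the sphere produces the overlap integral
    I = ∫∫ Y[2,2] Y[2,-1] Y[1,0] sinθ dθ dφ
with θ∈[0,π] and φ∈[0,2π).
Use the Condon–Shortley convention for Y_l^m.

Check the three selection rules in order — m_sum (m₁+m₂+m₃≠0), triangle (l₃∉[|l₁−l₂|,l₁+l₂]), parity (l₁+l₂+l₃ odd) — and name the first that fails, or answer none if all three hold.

m₁+m₂+m₃ = 2 − 1 + 0 = 1  ✗
triangle: |2−2|=0 ≤ l₃=1 ≤ 2+2=4
parity: l₁+l₂+l₃ = 5 is odd

m_sum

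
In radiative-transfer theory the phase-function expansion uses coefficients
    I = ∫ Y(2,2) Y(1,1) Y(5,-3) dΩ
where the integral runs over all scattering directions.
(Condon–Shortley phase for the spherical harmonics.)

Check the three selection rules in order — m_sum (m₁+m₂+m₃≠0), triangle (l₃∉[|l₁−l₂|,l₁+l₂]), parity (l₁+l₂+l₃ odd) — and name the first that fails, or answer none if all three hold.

triangle

Σmᵢ = 0  ✓
l₃∈[|l₁−l₂|,l₁+l₂]=[1,3], have l₃=5  ✗
Σlᵢ = 8 ⇒ even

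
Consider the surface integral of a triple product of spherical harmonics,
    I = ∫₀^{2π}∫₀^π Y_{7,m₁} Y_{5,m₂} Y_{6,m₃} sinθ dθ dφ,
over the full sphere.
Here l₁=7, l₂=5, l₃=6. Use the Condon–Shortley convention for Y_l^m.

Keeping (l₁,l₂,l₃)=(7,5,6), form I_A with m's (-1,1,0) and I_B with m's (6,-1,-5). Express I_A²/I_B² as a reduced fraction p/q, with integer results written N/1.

21/104

Same 7,5,6: normalisation and zero-m 3j drop out of the ratio.
A: Δ: 6! 8! 4! / 19! → 1/174594420; sum: t=2:+1/1658880 t=3:−1/155520 t=4:+1/110592 t=5:−1/518400 t=6:+1/24883200 = 11/8294400; 3j²(7 5 6; -1 1 0) = Δ·Π!·Σ² = 11/4199  (sign +1)
B: Δ: 6! 8! 4! / 19! → 1/174594420; sum: t=0:+1/87091200 t=1:−1/29030400 = -1/43545600; 3j²(7 5 6; 6 -1 -5) = Δ·Π!·Σ² = 88/6783  (sign +1)
I_A²/I_B² = (11/4199)/(88/6783) = 21/104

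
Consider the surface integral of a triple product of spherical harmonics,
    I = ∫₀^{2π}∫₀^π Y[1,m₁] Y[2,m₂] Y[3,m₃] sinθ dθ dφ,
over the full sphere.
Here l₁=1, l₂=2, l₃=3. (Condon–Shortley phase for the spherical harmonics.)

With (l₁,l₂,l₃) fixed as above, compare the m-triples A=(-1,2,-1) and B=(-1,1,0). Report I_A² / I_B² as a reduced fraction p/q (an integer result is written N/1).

1/3

Same 1,2,3: normalisation and zero-m 3j drop out of the ratio.
A: Δ: 0! 2! 4! / 7! → 1/105; sum: t=0:+1/48 = 1/48; 3j²(1 2 3; -1 2 -1) = Δ·Π!·Σ² = 1/105  (sign +1)
B: Δ: 0! 2! 4! / 7! → 1/105; sum: t=0:+1/12 = 1/12; 3j²(1 2 3; -1 1 0) = Δ·Π!·Σ² = 1/35  (sign -1)
I_A²/I_B² = (1/105)/(1/35) = 1/3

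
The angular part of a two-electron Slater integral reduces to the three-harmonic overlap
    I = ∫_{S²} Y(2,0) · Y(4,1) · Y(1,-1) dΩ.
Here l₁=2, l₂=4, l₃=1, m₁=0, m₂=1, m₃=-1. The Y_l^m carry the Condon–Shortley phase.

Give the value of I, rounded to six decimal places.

l₃=1 ∉ [2,6] — triangle fails ⇒ I = 0

0.000000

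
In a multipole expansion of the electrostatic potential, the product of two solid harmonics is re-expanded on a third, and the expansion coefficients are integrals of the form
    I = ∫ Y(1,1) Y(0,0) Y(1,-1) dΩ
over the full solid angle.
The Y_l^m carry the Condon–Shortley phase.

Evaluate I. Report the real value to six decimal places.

Rules hold: Σm=0, L=2 even, 1≤1≤1.
N = 3·1·3 = 9
Δ = 0!·2!·0!/3! = 1/3
Racah Σ t=0..0: t=0:+1/1 = 1/1
⇒ 3j(1 0 1; 0 0 0)² = 1/3, sgn -1
Racah Σ t=0..0: t=0:+1/2 = 1/2
⇒ 3j(1 0 1; 1 0 -1)² = 1/3, sgn +1
4πI² = N·(3j₀)²·(3jₘ)² = 1/1
I = -1·√(1/4π) = -0.28209479

-0.282095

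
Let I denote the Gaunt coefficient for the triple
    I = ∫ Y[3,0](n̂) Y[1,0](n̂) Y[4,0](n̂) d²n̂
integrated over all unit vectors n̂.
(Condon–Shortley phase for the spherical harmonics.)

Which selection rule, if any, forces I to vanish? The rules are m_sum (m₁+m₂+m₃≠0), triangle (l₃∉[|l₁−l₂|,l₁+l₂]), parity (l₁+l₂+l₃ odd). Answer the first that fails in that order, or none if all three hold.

none

azimuthal sum: 0 + 0 + 0 = 0  ✓
2 ≤ 4 ≤ 4 (triangle on l)  ✓
L = 3 + 1 + 4 = 8 (even)  ✓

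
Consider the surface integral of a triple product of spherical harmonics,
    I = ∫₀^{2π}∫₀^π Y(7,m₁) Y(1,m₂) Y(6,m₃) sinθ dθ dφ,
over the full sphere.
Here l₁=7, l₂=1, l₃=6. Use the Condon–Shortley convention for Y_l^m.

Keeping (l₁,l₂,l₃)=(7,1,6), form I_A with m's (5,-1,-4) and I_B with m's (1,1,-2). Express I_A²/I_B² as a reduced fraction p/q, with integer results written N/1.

22/5

Same 7,1,6: normalisation and zero-m 3j drop out of the ratio.
A: Δ: 2! 12! 0! / 15! → 1/1365; sum: t=0:+1/14515200 = 1/14515200; 3j²(7 1 6; 5 -1 -4) = Δ·Π!·Σ² = 22/455  (sign +1)
B: Δ: 2! 12! 0! / 15! → 1/1365; sum: t=2:+1/1935360 = 1/1935360; 3j²(7 1 6; 1 1 -2) = Δ·Π!·Σ² = 1/91  (sign +1)
I_A²/I_B² = (22/455)/(1/91) = 22/5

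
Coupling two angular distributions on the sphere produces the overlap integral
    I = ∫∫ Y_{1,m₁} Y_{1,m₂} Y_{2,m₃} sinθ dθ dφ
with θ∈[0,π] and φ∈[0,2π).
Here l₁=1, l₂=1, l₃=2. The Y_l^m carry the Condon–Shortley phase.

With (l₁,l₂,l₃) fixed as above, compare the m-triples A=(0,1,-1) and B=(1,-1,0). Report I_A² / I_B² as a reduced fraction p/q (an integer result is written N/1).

Shared (l₁,l₂,l₃)=(1,1,2): N and (l;000)² cancel in I_A²/I_B².
A: Δ = 0!·2!·2!/5! = 1/30; Racah Σ t=0..0: t=0:+1/2 = 1/2; ⇒ 3j(1 1 2; 0 1 -1)² = 1/10, sgn -1
B: Δ = 0!·2!·2!/5! = 1/30; Racah Σ t=0..0: t=0:+1/4 = 1/4; ⇒ 3j(1 1 2; 1 -1 0)² = 1/30, sgn +1
I_A²/I_B² = (1/10)/(1/30) = 3/1

3/1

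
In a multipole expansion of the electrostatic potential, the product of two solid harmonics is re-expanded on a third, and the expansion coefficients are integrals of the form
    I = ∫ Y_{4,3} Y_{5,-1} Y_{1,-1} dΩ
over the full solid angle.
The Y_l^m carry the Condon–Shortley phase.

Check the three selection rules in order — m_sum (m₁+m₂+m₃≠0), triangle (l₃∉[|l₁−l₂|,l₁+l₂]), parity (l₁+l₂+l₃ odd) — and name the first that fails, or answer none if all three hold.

m_sum

azimuthal sum: 3 − 1 − 1 = 1  ✗
1 ≤ 1 ≤ 9 (triangle on l)
L = 4 + 5 + 1 = 10 (even)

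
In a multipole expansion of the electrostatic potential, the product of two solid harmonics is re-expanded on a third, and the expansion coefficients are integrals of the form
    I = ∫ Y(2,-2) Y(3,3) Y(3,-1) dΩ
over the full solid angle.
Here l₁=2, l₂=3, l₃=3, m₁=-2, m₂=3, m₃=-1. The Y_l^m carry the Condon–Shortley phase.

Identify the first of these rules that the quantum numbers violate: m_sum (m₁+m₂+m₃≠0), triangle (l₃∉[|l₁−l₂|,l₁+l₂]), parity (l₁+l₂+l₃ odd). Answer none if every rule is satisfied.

Σmᵢ = 0  ✓
l₃∈[|l₁−l₂|,l₁+l₂]=[1,5], have l₃=3  ✓
Σlᵢ = 8 ⇒ even  ✓

none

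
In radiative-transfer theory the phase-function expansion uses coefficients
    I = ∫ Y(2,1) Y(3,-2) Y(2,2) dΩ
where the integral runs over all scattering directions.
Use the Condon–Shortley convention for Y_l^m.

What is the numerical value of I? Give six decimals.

0.000000

Σmᵢ = 1 ≠ 0, so the φ-integral vanishes; I = 0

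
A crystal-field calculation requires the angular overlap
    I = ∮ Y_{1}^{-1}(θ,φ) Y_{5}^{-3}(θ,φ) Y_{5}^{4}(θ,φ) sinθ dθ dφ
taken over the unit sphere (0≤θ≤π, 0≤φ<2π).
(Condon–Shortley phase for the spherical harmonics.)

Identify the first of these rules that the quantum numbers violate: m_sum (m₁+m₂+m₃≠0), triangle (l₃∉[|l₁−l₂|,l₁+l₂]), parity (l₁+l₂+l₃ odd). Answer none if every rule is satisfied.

Σmᵢ = 0  ✓
l₃∈[|l₁−l₂|,l₁+l₂]=[4,6], have l₃=5  ✓
Σlᵢ = 11 ⇒ odd  ✗

parity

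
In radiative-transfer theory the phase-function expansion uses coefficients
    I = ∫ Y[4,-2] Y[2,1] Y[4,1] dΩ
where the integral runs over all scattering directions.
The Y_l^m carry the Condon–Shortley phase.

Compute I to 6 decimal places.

0.127700

m-sum 0 ✓  L=10 even ✓  2≤4≤6 ✓
Π(2lᵢ+1) = 9×5×9 = 405
triangle coeff Δ(4,2,4) = 1/13860
Σ_t [0,2]: t=0:+1/192 t=1:−1/36 t=2:+1/192 = -5/288
(3j)²=20/693 [(4 2 4; 0 0 0)], sign=-1
Σ_t [1,2]: t=1:−1/240 t=2:+1/96 = 1/160
(3j)²=27/1540 [(4 2 4; -2 1 1)], sign=-1
⇒ 4πI² = 1215/5929
I = (+1)√(1215/5929/(4π)) = 0.12770047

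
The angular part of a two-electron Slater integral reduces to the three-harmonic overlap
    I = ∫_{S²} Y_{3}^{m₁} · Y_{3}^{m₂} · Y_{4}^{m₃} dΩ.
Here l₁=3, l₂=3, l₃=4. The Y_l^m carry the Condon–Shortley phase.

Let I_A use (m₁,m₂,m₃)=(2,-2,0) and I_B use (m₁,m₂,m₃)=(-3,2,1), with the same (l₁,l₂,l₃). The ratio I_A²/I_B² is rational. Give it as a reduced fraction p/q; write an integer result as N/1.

Same 3,3,4: normalisation and zero-m 3j drop out of the ratio.
A: Δ: 2! 4! 4! / 11! → 1/34650; sum: t=0:+1/72 t=1:−1/576 = 7/576; 3j²(3 3 4; 2 -2 0) = Δ·Π!·Σ² = 7/198  (sign +1)
B: Δ: 2! 4! 4! / 11! → 1/34650; sum: t=2:+1/288 = 1/288; 3j²(3 3 4; -3 2 1) = Δ·Π!·Σ² = 5/231  (sign -1)
I_A²/I_B² = (7/198)/(5/231) = 49/30

49/30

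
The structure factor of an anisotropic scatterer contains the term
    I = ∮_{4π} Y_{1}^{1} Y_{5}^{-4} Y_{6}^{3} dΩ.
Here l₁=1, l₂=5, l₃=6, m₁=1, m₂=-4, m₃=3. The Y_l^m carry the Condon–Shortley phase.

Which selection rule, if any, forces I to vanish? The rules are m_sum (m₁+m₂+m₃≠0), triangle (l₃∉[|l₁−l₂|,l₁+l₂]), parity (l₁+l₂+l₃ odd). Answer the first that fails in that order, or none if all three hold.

none

azimuthal sum: 1 − 4 + 3 = 0  ✓
4 ≤ 6 ≤ 6 (triangle on l)  ✓
L = 1 + 5 + 6 = 12 (even)  ✓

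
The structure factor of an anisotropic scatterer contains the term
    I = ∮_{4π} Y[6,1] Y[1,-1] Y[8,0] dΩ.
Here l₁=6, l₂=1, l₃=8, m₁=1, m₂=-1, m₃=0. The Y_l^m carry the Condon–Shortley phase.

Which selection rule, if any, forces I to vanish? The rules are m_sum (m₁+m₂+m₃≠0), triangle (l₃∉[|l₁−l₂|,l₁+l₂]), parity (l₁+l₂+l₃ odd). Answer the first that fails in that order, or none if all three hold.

azimuthal sum: 1 − 1 + 0 = 0  ✓
5 ≤ 8 ≤ 7 (triangle on l)  ✗
L = 6 + 1 + 8 = 15 (odd)

triangle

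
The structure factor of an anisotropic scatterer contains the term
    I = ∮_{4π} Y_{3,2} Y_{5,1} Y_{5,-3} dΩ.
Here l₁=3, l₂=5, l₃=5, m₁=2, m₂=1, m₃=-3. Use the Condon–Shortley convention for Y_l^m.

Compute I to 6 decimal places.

0.000000

L=13 odd ⇒ parity kills the (l;000) factor ⇒ I = 0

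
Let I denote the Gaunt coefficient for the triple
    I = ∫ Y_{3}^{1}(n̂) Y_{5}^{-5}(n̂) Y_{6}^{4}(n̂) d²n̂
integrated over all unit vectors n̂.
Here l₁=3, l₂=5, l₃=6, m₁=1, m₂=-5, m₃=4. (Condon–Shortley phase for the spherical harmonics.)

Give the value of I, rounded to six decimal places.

m-sum 0 ✓  L=14 even ✓  2≤6≤8 ✓
Π(2lᵢ+1) = 7×11×13 = 1001
triangle coeff Δ(3,5,6) = 1/675675
Σ_t [0,2]: t=0:+1/8640 t=1:−1/2304 t=2:+1/8640 = -7/34560
(3j)²=7/429 [(3 5 6; 0 0 0)], sign=-1
Σ_t [0,0]: t=0:+1/322560 = 1/322560
(3j)²=18/1001 [(3 5 6; 1 -5 4)], sign=+1
⇒ 4πI² = 42/143
I = (-1)√(42/143/(4π)) = -0.15288036

-0.152880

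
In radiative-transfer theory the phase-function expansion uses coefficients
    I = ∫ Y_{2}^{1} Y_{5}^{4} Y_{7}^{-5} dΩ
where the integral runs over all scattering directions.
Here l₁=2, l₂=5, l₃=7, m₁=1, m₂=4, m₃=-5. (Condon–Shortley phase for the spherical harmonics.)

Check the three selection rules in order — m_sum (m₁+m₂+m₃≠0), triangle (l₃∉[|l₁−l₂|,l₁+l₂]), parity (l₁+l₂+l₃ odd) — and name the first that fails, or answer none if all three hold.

Σmᵢ = 0  ✓
l₃∈[|l₁−l₂|,l₁+l₂]=[3,7], have l₃=7  ✓
Σlᵢ = 14 ⇒ even  ✓

none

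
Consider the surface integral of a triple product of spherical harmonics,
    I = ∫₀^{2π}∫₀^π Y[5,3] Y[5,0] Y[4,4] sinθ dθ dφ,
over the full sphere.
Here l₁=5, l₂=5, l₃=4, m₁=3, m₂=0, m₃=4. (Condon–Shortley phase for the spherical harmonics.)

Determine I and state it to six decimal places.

3 + 0 + 4 = 7 ≠ 0: azimuthal integral kills it; I = 0

0.000000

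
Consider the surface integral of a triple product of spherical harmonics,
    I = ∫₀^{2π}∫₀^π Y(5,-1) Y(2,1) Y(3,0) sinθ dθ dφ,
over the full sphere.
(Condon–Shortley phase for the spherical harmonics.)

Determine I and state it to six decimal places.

-0.214318

Checks pass: Σm=0; 10 even; l₃=3∈[3,7].
(2·5+1)(2·2+1)(2·3+1) = 385
Δ: 4! 6! 0! / 11! → 1/2310
sum: t=2:+1/144 = 1/144
3j²(5 2 3; 0 0 0) = Δ·Π!·Σ² = 10/231  (sign -1)
sum: t=3:−1/216 = -1/216
3j²(5 2 3; -1 1 0) = Δ·Π!·Σ² = 8/231  (sign +1)
combine: 4πI² = 385·10/231·8/231 = 400/693
take √, sign -1: I = -0.21431790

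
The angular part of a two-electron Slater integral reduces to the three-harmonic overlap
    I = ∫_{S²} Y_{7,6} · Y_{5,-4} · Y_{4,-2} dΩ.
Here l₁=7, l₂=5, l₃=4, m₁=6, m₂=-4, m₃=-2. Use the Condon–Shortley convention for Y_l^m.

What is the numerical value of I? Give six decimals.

0.061746

m-sum 0 ✓  L=16 even ✓  2≤4≤12 ✓
Π(2lᵢ+1) = 15×11×9 = 1485
triangle coeff Δ(7,5,4) = 1/6126120
Σ_t [3,5]: t=3:−1/69120 t=4:+1/20736 t=5:−1/69120 = 1/51840
(3j)²=280/21879 [(7 5 4; 0 0 0)], sign=+1
Σ_t [0,1]: t=0:+1/4838400 t=1:−1/7257600 = 1/14515200
(3j)²=3/1190 [(7 5 4; 6 -4 -2)], sign=+1
⇒ 4πI² = 180/3757
I = (+1)√(180/3757/(4π)) = 0.06174627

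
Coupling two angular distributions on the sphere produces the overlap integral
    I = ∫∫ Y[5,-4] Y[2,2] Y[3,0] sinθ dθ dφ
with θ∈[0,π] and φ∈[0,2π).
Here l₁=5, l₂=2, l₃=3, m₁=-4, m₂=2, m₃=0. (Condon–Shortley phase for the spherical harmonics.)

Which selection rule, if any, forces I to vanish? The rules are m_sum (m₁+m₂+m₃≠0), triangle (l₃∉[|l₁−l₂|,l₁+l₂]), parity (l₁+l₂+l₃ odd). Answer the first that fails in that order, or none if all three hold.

m_sum

azimuthal sum: -4 + 2 + 0 = -2  ✗
3 ≤ 3 ≤ 7 (triangle on l)
L = 5 + 2 + 3 = 10 (even)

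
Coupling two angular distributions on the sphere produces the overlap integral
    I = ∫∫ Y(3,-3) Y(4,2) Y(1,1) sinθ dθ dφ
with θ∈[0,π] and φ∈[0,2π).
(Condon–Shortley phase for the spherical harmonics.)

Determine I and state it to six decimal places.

m-sum 0 ✓  L=8 even ✓  1≤1≤7 ✓
Π(2lᵢ+1) = 7×9×3 = 189
triangle coeff Δ(3,4,1) = 1/252
Σ_t [3,3]: t=3:−1/36 = -1/36
(3j)²=4/63 [(3 4 1; 0 0 0)], sign=+1
Σ_t [6,6]: t=6:+1/1440 = 1/1440
(3j)²=1/252 [(3 4 1; -3 2 1)], sign=+1
⇒ 4πI² = 1/21
I = (+1)√(1/21/(4π)) = 0.06155813

0.061558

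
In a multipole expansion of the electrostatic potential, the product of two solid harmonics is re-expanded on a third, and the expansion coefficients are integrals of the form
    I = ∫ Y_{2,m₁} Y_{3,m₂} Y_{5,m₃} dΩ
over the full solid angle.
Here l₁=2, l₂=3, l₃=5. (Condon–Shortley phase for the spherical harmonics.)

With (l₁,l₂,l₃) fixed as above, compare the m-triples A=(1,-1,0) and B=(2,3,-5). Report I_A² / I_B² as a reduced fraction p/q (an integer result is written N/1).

5/21

l's match ⇒ only the (l;m) 3-j factors differ between A and B.
A: triangle coeff Δ(2,3,5) = 1/2310; Σ_t [0,0]: t=0:+1/288 = 1/288; (3j)²=5/231 [(2 3 5; 1 -1 0)], sign=-1
B: triangle coeff Δ(2,3,5) = 1/2310; Σ_t [0,0]: t=0:+1/17280 = 1/17280; (3j)²=1/11 [(2 3 5; 2 3 -5)], sign=+1
I_A²/I_B² = (5/231)/(1/11) = 5/21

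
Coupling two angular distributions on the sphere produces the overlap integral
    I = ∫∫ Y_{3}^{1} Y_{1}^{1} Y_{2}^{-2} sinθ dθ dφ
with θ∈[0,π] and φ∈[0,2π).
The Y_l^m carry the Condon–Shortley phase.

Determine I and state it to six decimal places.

-0.082589

m-sum 0 ✓  L=6 even ✓  2≤2≤4 ✓
Π(2lᵢ+1) = 7×3×5 = 105
triangle coeff Δ(3,1,2) = 1/105
Σ_t [1,1]: t=1:−1/4 = -1/4
(3j)²=3/35 [(3 1 2; 0 0 0)], sign=-1
Σ_t [2,2]: t=2:+1/48 = 1/48
(3j)²=1/105 [(3 1 2; 1 1 -2)], sign=+1
⇒ 4πI² = 3/35
I = (-1)√(3/35/(4π)) = -0.08258890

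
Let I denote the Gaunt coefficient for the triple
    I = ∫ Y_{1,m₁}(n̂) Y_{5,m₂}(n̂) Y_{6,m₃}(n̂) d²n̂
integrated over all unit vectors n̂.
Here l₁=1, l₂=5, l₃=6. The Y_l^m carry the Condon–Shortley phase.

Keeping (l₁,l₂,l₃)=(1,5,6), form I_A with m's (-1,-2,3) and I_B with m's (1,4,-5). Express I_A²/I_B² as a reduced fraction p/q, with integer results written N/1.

36/55

l's match ⇒ only the (l;m) 3-j factors differ between A and B.
A: triangle coeff Δ(1,5,6) = 1/858; Σ_t [0,0]: t=0:+1/60480 = 1/60480; (3j)²=6/143 [(1 5 6; -1 -2 3)], sign=-1
B: triangle coeff Δ(1,5,6) = 1/858; Σ_t [0,0]: t=0:+1/725760 = 1/725760; (3j)²=5/78 [(1 5 6; 1 4 -5)], sign=-1
I_A²/I_B² = (6/143)/(5/78) = 36/55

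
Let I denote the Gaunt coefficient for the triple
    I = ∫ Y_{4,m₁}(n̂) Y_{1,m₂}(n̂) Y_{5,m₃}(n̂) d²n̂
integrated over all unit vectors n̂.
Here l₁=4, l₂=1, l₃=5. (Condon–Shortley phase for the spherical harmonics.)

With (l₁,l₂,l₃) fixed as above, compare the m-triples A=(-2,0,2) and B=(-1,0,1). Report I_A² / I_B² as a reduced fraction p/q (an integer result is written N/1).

Shared (l₁,l₂,l₃)=(4,1,5): N and (l;000)² cancel in I_A²/I_B².
A: Δ = 0!·8!·2!/11! = 1/495; Racah Σ t=0..0: t=0:+1/1440 = 1/1440; ⇒ 3j(4 1 5; -2 0 2)² = 7/165, sgn -1
B: Δ = 0!·8!·2!/11! = 1/495; Racah Σ t=0..0: t=0:+1/720 = 1/720; ⇒ 3j(4 1 5; -1 0 1)² = 8/165, sgn +1
I_A²/I_B² = (7/165)/(8/165) = 7/8

7/8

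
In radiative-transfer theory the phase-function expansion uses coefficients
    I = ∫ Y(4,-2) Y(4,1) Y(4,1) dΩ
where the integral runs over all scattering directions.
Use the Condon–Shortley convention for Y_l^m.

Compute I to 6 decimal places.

0.144370

m-sum 0 ✓  L=12 even ✓  0≤4≤8 ✓
Π(2lᵢ+1) = 9×9×9 = 729
triangle coeff Δ(4,4,4) = 1/450450
Σ_t [0,4]: t=0:+1/13824 t=1:−1/216 t=2:+1/64 t=3:−1/216 t=4:+1/13824 = 5/768
(3j)²=18/1001 [(4 4 4; 0 0 0)], sign=+1
Σ_t [2,4]: t=2:+1/576 t=3:−1/144 t=4:+1/576 = -1/288
(3j)²=20/1001 [(4 4 4; -2 1 1)], sign=+1
⇒ 4πI² = 262440/1002001
I = (+1)√(262440/1002001/(4π)) = 0.14436968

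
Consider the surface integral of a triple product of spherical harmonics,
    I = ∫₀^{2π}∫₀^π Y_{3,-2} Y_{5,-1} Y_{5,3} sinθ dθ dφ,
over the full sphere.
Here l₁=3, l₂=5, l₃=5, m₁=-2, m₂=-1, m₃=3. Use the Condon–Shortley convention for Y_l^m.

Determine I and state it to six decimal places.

l₁+l₂+l₃=13 is odd: 3j(l;000)=0 ⇒ I=0

0.000000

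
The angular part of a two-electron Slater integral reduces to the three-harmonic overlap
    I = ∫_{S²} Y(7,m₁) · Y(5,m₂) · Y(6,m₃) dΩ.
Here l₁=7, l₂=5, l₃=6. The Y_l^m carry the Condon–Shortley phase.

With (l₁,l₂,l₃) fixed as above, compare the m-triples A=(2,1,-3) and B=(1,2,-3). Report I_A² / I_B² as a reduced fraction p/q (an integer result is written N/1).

61952/11109

Same 7,5,6: normalisation and zero-m 3j drop out of the ratio.
A: Δ: 6! 8! 4! / 19! → 1/174594420; sum: t=2:+1/829440 t=3:−1/311040 t=4:+1/967680 t=5:−1/29030400 = -11/10886400; 3j²(7 5 6; 2 1 -3) = Δ·Π!·Σ² = 1408/146965  (sign +1)
B: Δ: 6! 8! 4! / 19! → 1/174594420; sum: t=3:−1/622080 t=4:+1/414720 t=5:−1/2419200 t=6:+1/174182400 = 23/58060800; 3j²(7 5 6; 1 2 -3) = Δ·Π!·Σ² = 1587/923780  (sign -1)
I_A²/I_B² = (1408/146965)/(1587/923780) = 61952/11109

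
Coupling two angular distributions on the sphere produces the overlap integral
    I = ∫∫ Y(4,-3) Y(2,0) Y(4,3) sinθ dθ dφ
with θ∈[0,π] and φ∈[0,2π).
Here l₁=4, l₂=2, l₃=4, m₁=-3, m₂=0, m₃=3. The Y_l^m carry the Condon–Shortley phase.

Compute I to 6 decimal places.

0.057344

Rules hold: Σm=0, L=10 even, 2≤4≤6.
N = 9·5·9 = 405
Δ = 2!·6!·2!/11! = 1/13860
Racah Σ t=0..2: t=0:+1/192 t=1:−1/36 t=2:+1/192 = -5/288
⇒ 3j(4 2 4; 0 0 0)² = 20/693, sgn -1
Racah Σ t=1..2: t=1:−1/720 t=2:+1/480 = 1/1440
⇒ 3j(4 2 4; -3 0 3)² = 7/1980, sgn -1
4πI² = N·(3j₀)²·(3jₘ)² = 5/121
I = +1·√(0.0413223/4π) = 0.05734392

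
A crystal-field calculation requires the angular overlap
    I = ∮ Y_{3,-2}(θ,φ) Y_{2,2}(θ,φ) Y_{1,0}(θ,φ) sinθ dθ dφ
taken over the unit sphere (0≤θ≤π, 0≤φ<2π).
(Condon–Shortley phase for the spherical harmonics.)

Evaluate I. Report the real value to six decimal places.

0.184674

m-sum 0 ✓  L=6 even ✓  1≤1≤5 ✓
Π(2lᵢ+1) = 7×5×3 = 105
triangle coeff Δ(3,2,1) = 1/105
Σ_t [2,2]: t=2:+1/4 = 1/4
(3j)²=3/35 [(3 2 1; 0 0 0)], sign=-1
Σ_t [4,4]: t=4:+1/24 = 1/24
(3j)²=1/21 [(3 2 1; -2 2 0)], sign=-1
⇒ 4πI² = 3/7
I = (+1)√(3/7/(4π)) = 0.18467439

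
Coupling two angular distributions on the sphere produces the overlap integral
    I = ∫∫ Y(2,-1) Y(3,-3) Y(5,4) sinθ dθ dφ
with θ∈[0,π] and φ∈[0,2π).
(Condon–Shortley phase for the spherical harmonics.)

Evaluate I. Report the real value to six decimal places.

0.219610

Rules hold: Σm=0, L=10 even, 1≤5≤5.
N = 5·7·11 = 385
Δ = 0!·4!·6!/11! = 1/2310
Racah Σ t=0..0: t=0:+1/144 = 1/144
⇒ 3j(2 3 5; 0 0 0)² = 10/231, sgn -1
Racah Σ t=0..0: t=0:+1/4320 = 1/4320
⇒ 3j(2 3 5; -1 -3 4)² = 2/55, sgn -1
4πI² = N·(3j₀)²·(3jₘ)² = 20/33
I = +1·√(0.606061/4π) = 0.21961050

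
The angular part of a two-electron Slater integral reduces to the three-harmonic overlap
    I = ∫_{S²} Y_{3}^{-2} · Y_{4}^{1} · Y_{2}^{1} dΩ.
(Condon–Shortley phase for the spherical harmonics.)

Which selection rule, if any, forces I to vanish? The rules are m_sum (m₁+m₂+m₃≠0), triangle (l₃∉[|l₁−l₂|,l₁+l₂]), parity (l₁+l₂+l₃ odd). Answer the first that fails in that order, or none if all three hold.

m₁+m₂+m₃ = -2 + 1 + 1 = 0  ✓
triangle: |3−4|=1 ≤ l₃=2 ≤ 3+4=7  ✓
parity: l₁+l₂+l₃ = 9 is odd  ✗

parity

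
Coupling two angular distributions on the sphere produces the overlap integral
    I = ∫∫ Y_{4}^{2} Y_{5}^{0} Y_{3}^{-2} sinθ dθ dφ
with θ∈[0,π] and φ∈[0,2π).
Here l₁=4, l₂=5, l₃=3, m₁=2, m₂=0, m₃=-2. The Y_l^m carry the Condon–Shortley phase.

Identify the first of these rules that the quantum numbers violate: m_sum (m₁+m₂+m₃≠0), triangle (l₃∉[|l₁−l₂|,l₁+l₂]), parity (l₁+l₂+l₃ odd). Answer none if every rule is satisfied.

none

m₁+m₂+m₃ = 2 + 0 − 2 = 0  ✓
triangle: |4−5|=1 ≤ l₃=3 ≤ 4+5=9  ✓
parity: l₁+l₂+l₃ = 12 is even  ✓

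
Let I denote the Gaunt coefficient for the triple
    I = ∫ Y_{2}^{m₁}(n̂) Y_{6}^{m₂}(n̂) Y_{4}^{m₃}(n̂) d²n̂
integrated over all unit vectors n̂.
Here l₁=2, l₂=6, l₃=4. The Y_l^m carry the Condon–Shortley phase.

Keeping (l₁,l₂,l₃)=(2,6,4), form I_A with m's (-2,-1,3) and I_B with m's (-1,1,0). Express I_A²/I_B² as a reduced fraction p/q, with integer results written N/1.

Same 2,6,4: normalisation and zero-m 3j drop out of the ratio.
A: Δ: 4! 0! 8! / 13! → 1/6435; sum: t=4:+1/120960 = 1/120960; 3j²(2 6 4; -2 -1 3) = Δ·Π!·Σ² = 1/1287  (sign -1)
B: Δ: 4! 0! 8! / 13! → 1/6435; sum: t=3:−1/3456 = -1/3456; 3j²(2 6 4; -1 1 0) = Δ·Π!·Σ² = 35/1287  (sign -1)
I_A²/I_B² = (1/1287)/(35/1287) = 1/35

1/35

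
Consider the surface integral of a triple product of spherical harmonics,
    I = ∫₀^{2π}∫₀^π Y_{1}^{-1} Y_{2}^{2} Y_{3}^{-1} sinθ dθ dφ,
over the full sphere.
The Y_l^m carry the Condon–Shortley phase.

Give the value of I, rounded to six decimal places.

-0.082589

Rules hold: Σm=0, L=6 even, 1≤3≤3.
N = 3·5·7 = 105
Δ = 0!·2!·4!/7! = 1/105
Racah Σ t=0..0: t=0:+1/4 = 1/4
⇒ 3j(1 2 3; 0 0 0)² = 3/35, sgn -1
Racah Σ t=0..0: t=0:+1/48 = 1/48
⇒ 3j(1 2 3; -1 2 -1)² = 1/105, sgn +1
4πI² = N·(3j₀)²·(3jₘ)² = 3/35
I = -1·√(0.0857143/4π) = -0.08258890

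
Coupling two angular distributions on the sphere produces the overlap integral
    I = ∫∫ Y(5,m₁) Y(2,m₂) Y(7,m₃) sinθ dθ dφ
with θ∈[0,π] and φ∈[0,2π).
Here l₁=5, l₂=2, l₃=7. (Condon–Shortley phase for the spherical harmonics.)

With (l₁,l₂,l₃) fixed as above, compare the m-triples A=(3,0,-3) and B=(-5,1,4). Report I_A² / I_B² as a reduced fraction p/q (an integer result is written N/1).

270/11

l's match ⇒ only the (l;m) 3-j factors differ between A and B.
A: triangle coeff Δ(5,2,7) = 1/15015; Σ_t [0,0]: t=0:+1/322560 = 1/322560; (3j)²=18/1001 [(5 2 7; 3 0 -3)], sign=+1
B: triangle coeff Δ(5,2,7) = 1/15015; Σ_t [0,0]: t=0:+1/21772800 = 1/21772800; (3j)²=1/1365 [(5 2 7; -5 1 4)], sign=-1
I_A²/I_B² = (18/1001)/(1/1365) = 270/11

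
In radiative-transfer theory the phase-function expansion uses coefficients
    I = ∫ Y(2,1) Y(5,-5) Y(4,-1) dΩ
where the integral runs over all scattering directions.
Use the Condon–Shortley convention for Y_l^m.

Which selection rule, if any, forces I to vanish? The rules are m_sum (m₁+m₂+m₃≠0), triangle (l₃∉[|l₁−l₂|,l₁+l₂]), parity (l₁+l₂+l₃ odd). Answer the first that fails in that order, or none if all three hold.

m₁+m₂+m₃ = 1 − 5 − 1 = -5  ✗
triangle: |2−5|=3 ≤ l₃=4 ≤ 2+5=7
parity: l₁+l₂+l₃ = 11 is odd

m_sum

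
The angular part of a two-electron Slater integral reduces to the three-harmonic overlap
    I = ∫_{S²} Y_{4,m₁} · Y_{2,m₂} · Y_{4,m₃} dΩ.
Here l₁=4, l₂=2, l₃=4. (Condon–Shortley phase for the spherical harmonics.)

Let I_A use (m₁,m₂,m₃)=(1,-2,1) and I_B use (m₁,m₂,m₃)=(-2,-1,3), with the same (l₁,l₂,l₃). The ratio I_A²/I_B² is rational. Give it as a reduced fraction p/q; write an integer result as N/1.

8/7

Shared (l₁,l₂,l₃)=(4,2,4): N and (l;000)² cancel in I_A²/I_B².
A: Δ = 2!·6!·2!/11! = 1/13860; Racah Σ t=0..0: t=0:+1/144 = 1/144; ⇒ 3j(4 2 4; 1 -2 1)² = 10/231, sgn -1
B: Δ = 2!·6!·2!/11! = 1/13860; Racah Σ t=0..1: t=0:+1/1440 t=1:−1/240 = -1/288; ⇒ 3j(4 2 4; -2 -1 3)² = 5/132, sgn +1
I_A²/I_B² = (10/231)/(5/132) = 8/7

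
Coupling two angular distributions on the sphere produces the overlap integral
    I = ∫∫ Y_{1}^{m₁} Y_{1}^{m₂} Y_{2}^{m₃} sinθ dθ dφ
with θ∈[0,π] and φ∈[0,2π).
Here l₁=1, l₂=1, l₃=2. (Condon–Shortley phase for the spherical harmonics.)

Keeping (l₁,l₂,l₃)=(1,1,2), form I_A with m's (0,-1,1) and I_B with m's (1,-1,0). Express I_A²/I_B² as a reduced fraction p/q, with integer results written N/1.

3/1

Same 1,1,2: normalisation and zero-m 3j drop out of the ratio.
A: Δ: 0! 2! 2! / 5! → 1/30; sum: t=0:+1/2 = 1/2; 3j²(1 1 2; 0 -1 1) = Δ·Π!·Σ² = 1/10  (sign -1)
B: Δ: 0! 2! 2! / 5! → 1/30; sum: t=0:+1/4 = 1/4; 3j²(1 1 2; 1 -1 0) = Δ·Π!·Σ² = 1/30  (sign +1)
I_A²/I_B² = (1/10)/(1/30) = 3/1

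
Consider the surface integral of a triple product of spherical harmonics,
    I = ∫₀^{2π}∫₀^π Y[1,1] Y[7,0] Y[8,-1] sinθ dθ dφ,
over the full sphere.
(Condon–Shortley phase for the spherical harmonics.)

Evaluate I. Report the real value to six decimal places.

m-sum 0 ✓  L=16 even ✓  6≤8≤8 ✓
Π(2lᵢ+1) = 3×15×17 = 765
triangle coeff Δ(1,7,8) = 1/2040
Σ_t [0,0]: t=0:+1/25401600 = 1/25401600
(3j)²=8/255 [(1 7 8; 0 0 0)], sign=+1
Σ_t [0,0]: t=0:+1/50803200 = 1/50803200
(3j)²=3/170 [(1 7 8; 1 0 -1)], sign=-1
⇒ 4πI² = 36/85
I = (-1)√(36/85/(4π)) = -0.18358486

-0.183585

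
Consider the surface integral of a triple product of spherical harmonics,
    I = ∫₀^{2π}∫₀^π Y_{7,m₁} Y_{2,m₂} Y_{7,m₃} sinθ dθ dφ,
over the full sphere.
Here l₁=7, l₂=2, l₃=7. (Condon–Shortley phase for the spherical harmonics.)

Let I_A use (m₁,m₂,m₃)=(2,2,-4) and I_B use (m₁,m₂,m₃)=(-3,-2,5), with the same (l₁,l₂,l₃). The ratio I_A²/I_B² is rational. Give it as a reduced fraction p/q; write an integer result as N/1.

Shared (l₁,l₂,l₃)=(7,2,7): N and (l;000)² cancel in I_A²/I_B².
A: Δ = 2!·12!·2!/17! = 1/185640; Racah Σ t=2..2: t=2:+1/8709120 = 1/8709120; ⇒ 3j(7 2 7; 2 2 -4)² = 55/3094, sgn -1
B: Δ = 2!·12!·2!/17! = 1/185640; Racah Σ t=0..0: t=0:+1/29030400 = 1/29030400; ⇒ 3j(7 2 7; -3 -2 5)² = 99/7735, sgn +1
I_A²/I_B² = (55/3094)/(99/7735) = 25/18

25/18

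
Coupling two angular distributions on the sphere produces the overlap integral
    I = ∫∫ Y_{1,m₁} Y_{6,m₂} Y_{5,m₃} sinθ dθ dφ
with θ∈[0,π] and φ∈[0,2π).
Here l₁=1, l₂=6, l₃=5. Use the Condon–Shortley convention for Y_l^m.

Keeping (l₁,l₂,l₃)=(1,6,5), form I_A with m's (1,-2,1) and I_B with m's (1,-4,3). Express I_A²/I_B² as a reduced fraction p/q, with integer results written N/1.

Shared (l₁,l₂,l₃)=(1,6,5): N and (l;000)² cancel in I_A²/I_B².
A: Δ = 2!·0!·10!/13! = 1/858; Racah Σ t=0..0: t=0:+1/34560 = 1/34560; ⇒ 3j(1 6 5; 1 -2 1)² = 14/429, sgn +1
B: Δ = 2!·0!·10!/13! = 1/858; Racah Σ t=0..0: t=0:+1/161280 = 1/161280; ⇒ 3j(1 6 5; 1 -4 3)² = 15/286, sgn +1
I_A²/I_B² = (14/429)/(15/286) = 28/45

28/45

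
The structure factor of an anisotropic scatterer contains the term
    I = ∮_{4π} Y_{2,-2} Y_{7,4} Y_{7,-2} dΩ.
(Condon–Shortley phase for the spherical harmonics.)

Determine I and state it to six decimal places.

-0.163963

m-sum 0 ✓  L=16 even ✓  5≤7≤9 ✓
Π(2lᵢ+1) = 5×15×15 = 1125
triangle coeff Δ(2,7,7) = 1/185640
Σ_t [0,2]: t=0:+1/2419200 t=1:−1/518400 t=2:+1/2419200 = -1/907200
(3j)²=56/3315 [(2 7 7; 0 0 0)], sign=+1
Σ_t [2,2]: t=2:+1/8709120 = 1/8709120
(3j)²=55/3094 [(2 7 7; -2 4 -2)], sign=-1
⇒ 4πI² = 16500/48841
I = (-1)√(16500/48841/(4π)) = -0.16396259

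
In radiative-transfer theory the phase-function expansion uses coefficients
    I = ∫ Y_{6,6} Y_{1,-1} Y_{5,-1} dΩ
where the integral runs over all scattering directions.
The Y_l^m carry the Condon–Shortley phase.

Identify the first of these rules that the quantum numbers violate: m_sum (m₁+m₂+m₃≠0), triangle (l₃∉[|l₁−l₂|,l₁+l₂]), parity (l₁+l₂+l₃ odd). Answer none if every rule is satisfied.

m_sum

Σmᵢ = 4  ✗
l₃∈[|l₁−l₂|,l₁+l₂]=[5,7], have l₃=5
Σlᵢ = 12 ⇒ even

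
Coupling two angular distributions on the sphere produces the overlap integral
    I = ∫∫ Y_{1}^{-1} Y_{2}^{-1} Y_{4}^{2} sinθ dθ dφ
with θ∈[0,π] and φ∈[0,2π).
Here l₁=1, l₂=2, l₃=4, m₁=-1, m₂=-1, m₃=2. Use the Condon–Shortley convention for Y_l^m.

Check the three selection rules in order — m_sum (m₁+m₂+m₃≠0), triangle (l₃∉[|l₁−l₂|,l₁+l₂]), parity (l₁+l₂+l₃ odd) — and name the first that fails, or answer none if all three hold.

triangle

m₁+m₂+m₃ = -1 − 1 + 2 = 0  ✓
triangle: |1−2|=1 ≤ l₃=4 ≤ 1+2=3  ✗
parity: l₁+l₂+l₃ = 7 is odd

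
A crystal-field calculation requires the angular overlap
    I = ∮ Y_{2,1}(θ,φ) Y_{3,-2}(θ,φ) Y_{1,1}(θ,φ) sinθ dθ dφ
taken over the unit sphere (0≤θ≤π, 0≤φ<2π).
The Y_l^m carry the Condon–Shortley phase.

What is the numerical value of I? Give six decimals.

Rules hold: Σm=0, L=6 even, 1≤1≤5.
N = 5·7·3 = 105
Δ = 4!·0!·2!/7! = 1/105
Racah Σ t=2..2: t=2:+1/4 = 1/4
⇒ 3j(2 3 1; 0 0 0)² = 3/35, sgn -1
Racah Σ t=1..1: t=1:−1/12 = -1/12
⇒ 3j(2 3 1; 1 -2 1)² = 2/21, sgn -1
4πI² = N·(3j₀)²·(3jₘ)² = 6/7
I = +1·√(0.857143/4π) = 0.26116903

0.261169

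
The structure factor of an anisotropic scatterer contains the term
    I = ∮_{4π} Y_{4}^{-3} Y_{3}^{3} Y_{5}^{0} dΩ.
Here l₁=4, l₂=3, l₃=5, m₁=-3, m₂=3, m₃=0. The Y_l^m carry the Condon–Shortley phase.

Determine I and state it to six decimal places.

m-sum 0 ✓  L=12 even ✓  1≤5≤7 ✓
Π(2lᵢ+1) = 9×7×11 = 693
triangle coeff Δ(4,3,5) = 1/180180
Σ_t [0,2]: t=0:+1/576 t=1:−1/144 t=2:+1/576 = -1/288
(3j)²=20/1001 [(4 3 5; 0 0 0)], sign=+1
Σ_t [2,2]: t=2:+1/5760 = 1/5760
(3j)²=5/572 [(4 3 5; -3 3 0)], sign=-1
⇒ 4πI² = 225/1859
I = (-1)√(225/1859/(4π)) = -0.09814013

-0.098140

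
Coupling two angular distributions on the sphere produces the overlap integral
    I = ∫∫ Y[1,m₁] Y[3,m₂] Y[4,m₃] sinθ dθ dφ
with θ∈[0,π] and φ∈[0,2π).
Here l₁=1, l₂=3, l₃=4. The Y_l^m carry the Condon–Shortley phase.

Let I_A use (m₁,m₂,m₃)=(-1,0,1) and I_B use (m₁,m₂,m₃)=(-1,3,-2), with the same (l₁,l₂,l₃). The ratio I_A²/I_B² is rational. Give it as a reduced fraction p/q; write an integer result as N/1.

10/1

l's match ⇒ only the (l;m) 3-j factors differ between A and B.
A: triangle coeff Δ(1,3,4) = 1/252; Σ_t [0,0]: t=0:+1/72 = 1/72; (3j)²=5/126 [(1 3 4; -1 0 1)], sign=-1
B: triangle coeff Δ(1,3,4) = 1/252; Σ_t [0,0]: t=0:+1/1440 = 1/1440; (3j)²=1/252 [(1 3 4; -1 3 -2)], sign=+1
I_A²/I_B² = (5/126)/(1/252) = 10/1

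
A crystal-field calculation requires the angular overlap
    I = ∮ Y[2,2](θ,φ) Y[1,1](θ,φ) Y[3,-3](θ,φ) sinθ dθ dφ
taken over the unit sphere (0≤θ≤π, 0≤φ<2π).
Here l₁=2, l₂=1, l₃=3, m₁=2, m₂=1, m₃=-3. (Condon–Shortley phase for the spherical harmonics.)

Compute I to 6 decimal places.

Rules hold: Σm=0, L=6 even, 1≤3≤3.
N = 5·3·7 = 105
Δ = 0!·4!·2!/7! = 1/105
Racah Σ t=0..0: t=0:+1/4 = 1/4
⇒ 3j(2 1 3; 0 0 0)² = 3/35, sgn -1
Racah Σ t=0..0: t=0:+1/48 = 1/48
⇒ 3j(2 1 3; 2 1 -3)² = 1/7, sgn +1
4πI² = N·(3j₀)²·(3jₘ)² = 9/7
I = -1·√(1.28571/4π) = -0.31986543

-0.319865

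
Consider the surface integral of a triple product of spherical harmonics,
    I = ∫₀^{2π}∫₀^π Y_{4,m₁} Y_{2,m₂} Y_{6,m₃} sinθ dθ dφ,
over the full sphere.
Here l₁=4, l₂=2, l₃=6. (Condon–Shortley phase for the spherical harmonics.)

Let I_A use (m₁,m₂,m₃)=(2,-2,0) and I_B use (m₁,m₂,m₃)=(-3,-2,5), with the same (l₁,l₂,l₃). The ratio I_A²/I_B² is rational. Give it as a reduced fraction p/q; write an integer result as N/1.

Shared (l₁,l₂,l₃)=(4,2,6): N and (l;000)² cancel in I_A²/I_B².
A: Δ = 0!·8!·4!/13! = 1/6435; Racah Σ t=0..0: t=0:+1/34560 = 1/34560; ⇒ 3j(4 2 6; 2 -2 0)² = 1/429, sgn +1
B: Δ = 0!·8!·4!/13! = 1/6435; Racah Σ t=0..0: t=0:+1/120960 = 1/120960; ⇒ 3j(4 2 6; -3 -2 5)² = 2/39, sgn -1
I_A²/I_B² = (1/429)/(2/39) = 1/22

1/22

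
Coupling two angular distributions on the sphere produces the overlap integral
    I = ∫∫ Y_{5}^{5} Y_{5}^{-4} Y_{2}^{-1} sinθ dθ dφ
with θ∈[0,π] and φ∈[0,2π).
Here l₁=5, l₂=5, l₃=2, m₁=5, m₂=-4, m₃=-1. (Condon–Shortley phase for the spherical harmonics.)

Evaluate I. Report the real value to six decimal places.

m-sum 0 ✓  L=12 even ✓  0≤2≤10 ✓
Π(2lᵢ+1) = 11×11×5 = 605
triangle coeff Δ(5,5,2) = 1/38610
Σ_t [3,5]: t=3:−1/2880 t=4:+1/576 t=5:−1/2880 = 1/960
(3j)²=10/429 [(5 5 2; 0 0 0)], sign=+1
Σ_t [0,0]: t=0:+1/80640 = 1/80640
(3j)²=9/286 [(5 5 2; 5 -4 -1)], sign=-1
⇒ 4πI² = 75/169
I = (-1)√(75/169/(4π)) = -0.18792404

-0.187924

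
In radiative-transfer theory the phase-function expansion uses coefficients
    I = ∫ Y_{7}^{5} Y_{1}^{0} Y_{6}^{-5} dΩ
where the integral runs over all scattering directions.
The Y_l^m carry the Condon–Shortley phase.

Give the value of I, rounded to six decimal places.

-0.171413

m-sum 0 ✓  L=14 even ✓  6≤6≤8 ✓
Π(2lᵢ+1) = 15×3×13 = 585
triangle coeff Δ(7,1,6) = 1/1365
Σ_t [1,1]: t=1:−1/518400 = -1/518400
(3j)²=7/195 [(7 1 6; 0 0 0)], sign=-1
Σ_t [1,1]: t=1:−1/39916800 = -1/39916800
(3j)²=8/455 [(7 1 6; 5 0 -5)], sign=+1
⇒ 4πI² = 24/65
I = (-1)√(24/65/(4π)) = -0.17141310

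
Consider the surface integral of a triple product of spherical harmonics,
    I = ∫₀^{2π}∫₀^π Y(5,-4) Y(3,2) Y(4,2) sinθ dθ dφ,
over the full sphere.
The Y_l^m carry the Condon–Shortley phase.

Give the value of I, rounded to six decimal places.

0.143343

Rules hold: Σm=0, L=12 even, 2≤4≤8.
N = 11·7·9 = 693
Δ = 4!·6!·2!/13! = 1/180180
Racah Σ t=1..3: t=1:−1/576 t=2:+1/144 t=3:−1/576 = 1/288
⇒ 3j(5 3 4; 0 0 0)² = 20/1001, sgn +1
Racah Σ t=3..4: t=3:−1/8640 t=4:+1/2880 = 1/4320
⇒ 3j(5 3 4; -4 2 2)² = 8/429, sgn +1
4πI² = N·(3j₀)²·(3jₘ)² = 480/1859
I = +1·√(0.258203/4π) = 0.14334284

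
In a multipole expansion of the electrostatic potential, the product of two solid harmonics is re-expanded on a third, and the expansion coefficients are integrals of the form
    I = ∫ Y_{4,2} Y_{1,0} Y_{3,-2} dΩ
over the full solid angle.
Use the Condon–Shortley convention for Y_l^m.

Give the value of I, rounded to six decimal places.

0.213244

Rules hold: Σm=0, L=8 even, 3≤3≤5.
N = 9·3·7 = 189
Δ = 2!·6!·0!/9! = 1/252
Racah Σ t=1..1: t=1:−1/36 = -1/36
⇒ 3j(4 1 3; 0 0 0)² = 4/63, sgn +1
Racah Σ t=1..1: t=1:−1/120 = -1/120
⇒ 3j(4 1 3; 2 0 -2)² = 1/21, sgn +1
4πI² = N·(3j₀)²·(3jₘ)² = 4/7
I = +1·√(0.571429/4π) = 0.21324362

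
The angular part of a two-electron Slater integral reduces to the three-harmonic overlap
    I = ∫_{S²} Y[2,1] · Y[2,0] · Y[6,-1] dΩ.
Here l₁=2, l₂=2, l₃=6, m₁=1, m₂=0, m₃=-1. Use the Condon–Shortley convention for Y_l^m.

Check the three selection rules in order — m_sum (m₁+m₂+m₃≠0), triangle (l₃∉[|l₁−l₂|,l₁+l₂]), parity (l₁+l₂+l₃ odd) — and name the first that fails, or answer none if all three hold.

triangle

m₁+m₂+m₃ = 1 + 0 − 1 = 0  ✓
triangle: |2−2|=0 ≤ l₃=6 ≤ 2+2=4  ✗
parity: l₁+l₂+l₃ = 10 is even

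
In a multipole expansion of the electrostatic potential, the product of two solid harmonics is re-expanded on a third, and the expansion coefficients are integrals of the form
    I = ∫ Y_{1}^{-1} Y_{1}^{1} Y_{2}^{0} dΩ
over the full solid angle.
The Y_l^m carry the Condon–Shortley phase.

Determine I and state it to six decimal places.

Rules hold: Σm=0, L=4 even, 0≤2≤2.
N = 3·3·5 = 45
Δ = 0!·2!·2!/5! = 1/30
Racah Σ t=0..0: t=0:+1/1 = 1/1
⇒ 3j(1 1 2; 0 0 0)² = 2/15, sgn +1
Racah Σ t=0..0: t=0:+1/4 = 1/4
⇒ 3j(1 1 2; -1 1 0)² = 1/30, sgn +1
4πI² = N·(3j₀)²·(3jₘ)² = 1/5
I = +1·√(0.2/4π) = 0.12615663

0.126157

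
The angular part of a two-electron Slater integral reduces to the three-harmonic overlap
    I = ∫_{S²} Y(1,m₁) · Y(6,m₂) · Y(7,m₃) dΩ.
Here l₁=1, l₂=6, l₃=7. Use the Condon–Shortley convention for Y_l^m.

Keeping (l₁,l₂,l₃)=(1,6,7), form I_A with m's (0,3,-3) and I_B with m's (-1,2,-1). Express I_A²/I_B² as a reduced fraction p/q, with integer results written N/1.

l's match ⇒ only the (l;m) 3-j factors differ between A and B.
A: triangle coeff Δ(1,6,7) = 1/1365; Σ_t [0,0]: t=0:+1/2177280 = 1/2177280; (3j)²=8/273 [(1 6 7; 0 3 -3)], sign=+1
B: triangle coeff Δ(1,6,7) = 1/1365; Σ_t [0,0]: t=0:+1/1935360 = 1/1935360; (3j)²=1/91 [(1 6 7; -1 2 -1)], sign=+1
I_A²/I_B² = (8/273)/(1/91) = 8/3

8/3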